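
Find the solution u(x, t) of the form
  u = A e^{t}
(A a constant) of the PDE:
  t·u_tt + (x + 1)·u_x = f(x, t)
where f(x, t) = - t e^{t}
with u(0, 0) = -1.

Substitute the ansatz u = A e^{t} into the left-hand side.
Derivatives of the ansatz:
  u_tt = A e^{t}
  u_x = 0
Term by term:
  t·u_tt = A t e^{t}
  (x + 1)·u_x = 0
So the left-hand side equals
  A t e^{t}
This must equal f(x, t) = - t e^{t} identically.
Matching coefficients of the independent functions:
  [t e^{t}]:  A = -1
Solving: A = -1.
Check against the point condition:
  u(0, 0) = -1  ⟹  A = -1  ✓
Hence u(x, t) = - e^{t}.

Answer: u(x, t) = - e^{t}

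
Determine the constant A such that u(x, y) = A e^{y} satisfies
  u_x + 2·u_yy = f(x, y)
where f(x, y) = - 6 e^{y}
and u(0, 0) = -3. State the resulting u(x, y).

Answer: u(x, y) = - 3 e^{y}

Derivation:
Substitute the ansatz u = A e^{y} into the left-hand side.
Derivatives of the ansatz:
  u_x = 0
  u_yy = A e^{y}
Term by term:
  u_x = 0
  2·u_yy = 2 A e^{y}
So the left-hand side equals
  2 A e^{y}
This must equal f(x, y) = - 6 e^{y} identically.
Matching coefficients of the independent functions:
  [e^{y}]:  2 A = -6
Solving: A = -3.
Check against the point condition:
  u(0, 0) = -3  ⟹  A = -3  ✓
Hence u(x, y) = - 3 e^{y}.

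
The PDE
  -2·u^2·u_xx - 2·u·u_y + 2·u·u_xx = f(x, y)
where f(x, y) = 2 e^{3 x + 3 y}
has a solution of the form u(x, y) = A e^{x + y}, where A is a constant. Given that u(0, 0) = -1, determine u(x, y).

Answer: u(x, y) = - e^{x + y}

Derivation:
Substitute the ansatz u = A e^{x + y} into the left-hand side.
Derivatives of the ansatz:
  u_xx = A e^{x} e^{y}
  u_y = A e^{x} e^{y}
Term by term:
  -2·u^2·u_xx = - 2 A^{3} e^{3 x} e^{3 y}
  -2·u·u_y = - 2 A^{2} e^{2 x} e^{2 y}
  2·u·u_xx = 2 A^{2} e^{2 x} e^{2 y}
So the left-hand side equals
  - 2 A^{3} e^{3 x} e^{3 y}
This must equal f(x, y) identically; expanded, f = 2 e^{3 x} e^{3 y}.
Matching coefficients of the independent functions:
  [e^{3 x} e^{3 y}]:  - 2 A^{3} = 2
Solving: A = -1.
Check against the point condition:
  u(0, 0) = -1  ⟹  A = -1  ✓
Hence u(x, y) = - e^{x + y}.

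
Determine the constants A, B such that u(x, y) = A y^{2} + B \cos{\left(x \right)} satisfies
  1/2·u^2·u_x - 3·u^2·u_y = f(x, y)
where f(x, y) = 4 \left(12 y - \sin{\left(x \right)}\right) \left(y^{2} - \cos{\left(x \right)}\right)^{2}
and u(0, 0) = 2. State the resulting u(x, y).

Answer: u(x, y) = - 2 y^{2} + 2 \cos{\left(x \right)}

Derivation:
Substitute the ansatz u = A y^{2} + B \cos{\left(x \right)} into the left-hand side.
Derivatives of the ansatz:
  u_x = - B \sin{\left(x \right)}
  u_y = 2 A y
Term by term:
  1/2·u^2·u_x = - \frac{A^{2} B y^{4} \sin{\left(x \right)}}{2} - A B^{2} y^{2} \sin{\left(x \right)} \cos{\left(x \right)} - \frac{B^{3} \sin{\left(x \right)} \cos^{2}{\left(x \right)}}{2}
  -3·u^2·u_y = - 6 A^{3} y^{5} - 12 A^{2} B y^{3} \cos{\left(x \right)} - 6 A B^{2} y \cos^{2}{\left(x \right)}
So the left-hand side equals
  - 6 A^{3} y^{5} - \frac{A^{2} B y^{4} \sin{\left(x \right)}}{2} - 12 A^{2} B y^{3} \cos{\left(x \right)} - A B^{2} y^{2} \sin{\left(x \right)} \cos{\left(x \right)} - 6 A B^{2} y \cos^{2}{\left(x \right)} - \frac{B^{3} \sin{\left(x \right)} \cos^{2}{\left(x \right)}}{2}
This must equal f(x, y) identically; expanded, f = 48 y^{5} - 4 y^{4} \sin{\left(x \right)} - 96 y^{3} \cos{\left(x \right)} + 8 y^{2} \sin{\left(x \right)} \cos{\left(x \right)} + 48 y \cos^{2}{\left(x \right)} - 4 \sin{\left(x \right)} \cos^{2}{\left(x \right)}.
Matching coefficients of the independent functions:
  [y^{5}]:  - 6 A^{3} = 48
  [y \cos^{2}{\left(x \right)}]:  - 6 A B^{2} = 48
  [y^{3} \cos{\left(x \right)}]:  - 12 A^{2} B = -96
  [y^{4} \sin{\left(x \right)}]:  - \frac{A^{2} B}{2} = -4
  [\sin{\left(x \right)} \cos^{2}{\left(x \right)}]:  - \frac{B^{3}}{2} = -4
  [y^{2} \sin{\left(x \right)} \cos{\left(x \right)}]:  - A B^{2} = 8
Solving: A = -2, B = 2.
Check against the point condition:
  u(0, 0) = 2  ⟹  B = 2  ✓
Hence u(x, y) = - 2 y^{2} + 2 \cos{\left(x \right)}.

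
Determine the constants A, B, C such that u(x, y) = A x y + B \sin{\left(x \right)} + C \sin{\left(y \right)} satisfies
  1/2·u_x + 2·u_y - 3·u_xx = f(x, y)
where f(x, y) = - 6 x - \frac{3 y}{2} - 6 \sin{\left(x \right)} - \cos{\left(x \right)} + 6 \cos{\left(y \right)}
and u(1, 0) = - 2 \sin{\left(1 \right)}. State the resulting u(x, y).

Substitute the ansatz u = A x y + B \sin{\left(x \right)} + C \sin{\left(y \right)} into the left-hand side.
Derivatives of the ansatz:
  u_x = A y + B \cos{\left(x \right)}
  u_y = A x + C \cos{\left(y \right)}
  u_xx = - B \sin{\left(x \right)}
Term by term:
  1/2·u_x = \frac{A y}{2} + \frac{B \cos{\left(x \right)}}{2}
  2·u_y = 2 A x + 2 C \cos{\left(y \right)}
  -3·u_xx = 3 B \sin{\left(x \right)}
So the left-hand side equals
  2 A x + \frac{A y}{2} + 3 B \sin{\left(x \right)} + \frac{B \cos{\left(x \right)}}{2} + 2 C \cos{\left(y \right)}
This must equal f(x, y) = - 6 x - \frac{3 y}{2} - 6 \sin{\left(x \right)} - \cos{\left(x \right)} + 6 \cos{\left(y \right)} identically.
Matching coefficients of the independent functions:
  [x]:  2 A = -6
  [y]:  \frac{A}{2} = - \frac{3}{2}
  [\sin{\left(x \right)}]:  3 B = -6
  [\cos{\left(x \right)}]:  \frac{B}{2} = -1
  [\cos{\left(y \right)}]:  2 C = 6
Solving: A = -3, B = -2, C = 3.
Check against the point condition:
  u(1, 0) = - 2 \sin{\left(1 \right)}  ⟹  B \sin{\left(1 \right)} = - 2 \sin{\left(1 \right)}  ✓
Hence u(x, y) = - 3 x y - 2 \sin{\left(x \right)} + 3 \sin{\left(y \right)}.

Answer: u(x, y) = - 3 x y - 2 \sin{\left(x \right)} + 3 \sin{\left(y \right)}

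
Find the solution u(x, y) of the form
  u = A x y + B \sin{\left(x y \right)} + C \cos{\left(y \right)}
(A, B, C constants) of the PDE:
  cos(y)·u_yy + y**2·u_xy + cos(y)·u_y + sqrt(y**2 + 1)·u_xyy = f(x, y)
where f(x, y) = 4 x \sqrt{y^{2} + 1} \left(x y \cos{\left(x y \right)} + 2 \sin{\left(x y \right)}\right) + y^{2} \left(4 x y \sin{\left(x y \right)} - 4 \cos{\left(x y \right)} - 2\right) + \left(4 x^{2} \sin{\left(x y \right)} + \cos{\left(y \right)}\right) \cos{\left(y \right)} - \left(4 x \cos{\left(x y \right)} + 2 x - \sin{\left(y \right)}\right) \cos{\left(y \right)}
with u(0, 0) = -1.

Substitute the ansatz u = A x y + B \sin{\left(x y \right)} + C \cos{\left(y \right)} into the left-hand side.
Derivatives of the ansatz:
  u_yy = - B x^{2} \sin{\left(x y \right)} - C \cos{\left(y \right)}
  u_xy = A - B x y \sin{\left(x y \right)} + B \cos{\left(x y \right)}
  u_y = A x + B x \cos{\left(x y \right)} - C \sin{\left(y \right)}
  u_xyy = - B x^{2} y \cos{\left(x y \right)} - 2 B x \sin{\left(x y \right)}
Term by term:
  cos(y)·u_yy = - B x^{2} \sin{\left(x y \right)} \cos{\left(y \right)} - C \cos^{2}{\left(y \right)}
  y**2·u_xy = A y^{2} - B x y^{3} \sin{\left(x y \right)} + B y^{2} \cos{\left(x y \right)}
  cos(y)·u_y = A x \cos{\left(y \right)} + B x \cos{\left(y \right)} \cos{\left(x y \right)} - C \sin{\left(y \right)} \cos{\left(y \right)}
  sqrt(y**2 + 1)·u_xyy = - B x^{2} y \sqrt{y^{2} + 1} \cos{\left(x y \right)} - 2 B x \sqrt{y^{2} + 1} \sin{\left(x y \right)}
So the left-hand side equals
  A x \cos{\left(y \right)} + A y^{2} - B x^{2} y \sqrt{y^{2} + 1} \cos{\left(x y \right)} - B x^{2} \sin{\left(x y \right)} \cos{\left(y \right)} - B x y^{3} \sin{\left(x y \right)} - 2 B x \sqrt{y^{2} + 1} \sin{\left(x y \right)} + B x \cos{\left(y \right)} \cos{\left(x y \right)} + B y^{2} \cos{\left(x y \right)} - C \sin{\left(y \right)} \cos{\left(y \right)} - C \cos^{2}{\left(y \right)}
This must equal f(x, y) identically; expanded, f = 4 x^{2} y \sqrt{y^{2} + 1} \cos{\left(x y \right)} + 4 x^{2} \sin{\left(x y \right)} \cos{\left(y \right)} + 4 x y^{3} \sin{\left(x y \right)} + 8 x \sqrt{y^{2} + 1} \sin{\left(x y \right)} - 4 x \cos{\left(y \right)} \cos{\left(x y \right)} - 2 x \cos{\left(y \right)} - 4 y^{2} \cos{\left(x y \right)} - 2 y^{2} + \sin{\left(y \right)} \cos{\left(y \right)} + \cos^{2}{\left(y \right)}.
Matching coefficients of the independent functions:
  [y^{2}, x \cos{\left(y \right)}]:  A = -2
  [y^{2} \cos{\left(x y \right)}, x \cos{\left(y \right)} \cos{\left(x y \right)}]:  B = -4
  [\sin{\left(y \right)} \cos{\left(y \right)}, \cos^{2}{\left(y \right)}]:  - C = 1
  [x y^{3} \sin{\left(x y \right)}, x^{2} \sin{\left(x y \right)} \cos{\left(y \right)}, x^{2} y \sqrt{y^{2} + 1} \cos{\left(x y \right)}]:  - B = 4
  [x \sqrt{y^{2} + 1} \sin{\left(x y \right)}]:  - 2 B = 8
Solving: A = -2, B = -4, C = -1.
Check against the point condition:
  u(0, 0) = -1  ⟹  C = -1  ✓
Hence u(x, y) = - 2 x y - 4 \sin{\left(x y \right)} - \cos{\left(y \right)}.

Answer: u(x, y) = - 2 x y - 4 \sin{\left(x y \right)} - \cos{\left(y \right)}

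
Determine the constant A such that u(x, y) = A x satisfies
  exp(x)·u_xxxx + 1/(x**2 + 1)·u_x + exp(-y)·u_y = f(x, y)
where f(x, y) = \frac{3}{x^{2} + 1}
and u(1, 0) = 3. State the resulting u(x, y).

Answer: u(x, y) = 3 x

Derivation:
Substitute the ansatz u = A x into the left-hand side.
Derivatives of the ansatz:
  u_xxxx = 0
  u_x = A
  u_y = 0
Term by term:
  exp(x)·u_xxxx = 0
  1/(x**2 + 1)·u_x = \frac{A}{x^{2} + 1}
  exp(-y)·u_y = 0
So the left-hand side equals
  \frac{A}{x^{2} + 1}
This must equal f(x, y) = \frac{3}{x^{2} + 1} identically.
Matching coefficients of the independent functions:
  [\frac{1}{x^{2} + 1}]:  A = 3
Solving: A = 3.
Check against the point condition:
  u(1, 0) = 3  ⟹  A = 3  ✓
Hence u(x, y) = 3 x.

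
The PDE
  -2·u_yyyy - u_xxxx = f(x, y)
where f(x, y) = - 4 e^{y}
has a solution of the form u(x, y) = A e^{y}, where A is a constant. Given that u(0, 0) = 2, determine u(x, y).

Substitute the ansatz u = A e^{y} into the left-hand side.
Derivatives of the ansatz:
  u_yyyy = A e^{y}
  u_xxxx = 0
Term by term:
  -2·u_yyyy = - 2 A e^{y}
  -u_xxxx = 0
So the left-hand side equals
  - 2 A e^{y}
This must equal f(x, y) = - 4 e^{y} identically.
Matching coefficients of the independent functions:
  [e^{y}]:  - 2 A = -4
Solving: A = 2.
Check against the point condition:
  u(0, 0) = 2  ⟹  A = 2  ✓
Hence u(x, y) = 2 e^{y}.

Answer: u(x, y) = 2 e^{y}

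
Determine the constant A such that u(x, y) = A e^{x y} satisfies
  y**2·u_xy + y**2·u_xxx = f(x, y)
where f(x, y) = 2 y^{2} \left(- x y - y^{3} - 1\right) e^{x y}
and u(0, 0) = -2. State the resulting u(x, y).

Answer: u(x, y) = - 2 e^{x y}

Derivation:
Substitute the ansatz u = A e^{x y} into the left-hand side.
Derivatives of the ansatz:
  u_xy = A x y e^{x y} + A e^{x y}
  u_xxx = A y^{3} e^{x y}
Term by term:
  y**2·u_xy = A x y^{3} e^{x y} + A y^{2} e^{x y}
  y**2·u_xxx = A y^{5} e^{x y}
So the left-hand side equals
  A x y^{3} e^{x y} + A y^{5} e^{x y} + A y^{2} e^{x y}
This must equal f(x, y) identically; expanded, f = - 2 x y^{3} e^{x y} - 2 y^{5} e^{x y} - 2 y^{2} e^{x y}.
Matching coefficients of the independent functions:
  [y^{2} e^{x y}, y^{5} e^{x y}, x y^{3} e^{x y}]:  A = -2
Solving: A = -2.
Check against the point condition:
  u(0, 0) = -2  ⟹  A = -2  ✓
Hence u(x, y) = - 2 e^{x y}.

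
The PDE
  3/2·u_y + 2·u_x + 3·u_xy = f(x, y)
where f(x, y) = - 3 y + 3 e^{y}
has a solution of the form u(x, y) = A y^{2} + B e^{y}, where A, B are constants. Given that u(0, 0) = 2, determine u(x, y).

Substitute the ansatz u = A y^{2} + B e^{y} into the left-hand side.
Derivatives of the ansatz:
  u_y = 2 A y + B e^{y}
  u_x = 0
  u_xy = 0
Term by term:
  3/2·u_y = 3 A y + \frac{3 B e^{y}}{2}
  2·u_x = 0
  3·u_xy = 0
So the left-hand side equals
  3 A y + \frac{3 B e^{y}}{2}
This must equal f(x, y) = - 3 y + 3 e^{y} identically.
Matching coefficients of the independent functions:
  [y]:  3 A = -3
  [e^{y}]:  \frac{3 B}{2} = 3
Solving: A = -1, B = 2.
Check against the point condition:
  u(0, 0) = 2  ⟹  B = 2  ✓
Hence u(x, y) = - y^{2} + 2 e^{y}.

Answer: u(x, y) = - y^{2} + 2 e^{y}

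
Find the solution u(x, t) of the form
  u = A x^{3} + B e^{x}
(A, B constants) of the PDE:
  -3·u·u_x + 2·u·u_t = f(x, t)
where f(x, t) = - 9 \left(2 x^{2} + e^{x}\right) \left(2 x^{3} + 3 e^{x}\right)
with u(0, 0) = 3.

Substitute the ansatz u = A x^{3} + B e^{x} into the left-hand side.
Derivatives of the ansatz:
  u_x = 3 A x^{2} + B e^{x}
  u_t = 0
Term by term:
  -3·u·u_x = - 9 A^{2} x^{5} - 3 A B x^{3} e^{x} - 9 A B x^{2} e^{x} - 3 B^{2} e^{2 x}
  2·u·u_t = 0
So the left-hand side equals
  - 9 A^{2} x^{5} - 3 A B x^{3} e^{x} - 9 A B x^{2} e^{x} - 3 B^{2} e^{2 x}
This must equal f(x, t) identically; expanded, f = - 36 x^{5} - 18 x^{3} e^{x} - 54 x^{2} e^{x} - 27 e^{2 x}.
Matching coefficients of the independent functions:
  [x^{5}]:  - 9 A^{2} = -36
  [x^{2} e^{x}]:  - 9 A B = -54
  [x^{3} e^{x}]:  - 3 A B = -18
  [e^{2 x}]:  - 3 B^{2} = -27
These equations allow (A, B) = (-2, -3) or (2, 3).
Impose the point condition(s):
  u(0, 0) = 3  ⟹  B = 3
Only A = 2, B = 3 satisfies everything.
Hence u(x, t) = 2 x^{3} + 3 e^{x}.

Answer: u(x, t) = 2 x^{3} + 3 e^{x}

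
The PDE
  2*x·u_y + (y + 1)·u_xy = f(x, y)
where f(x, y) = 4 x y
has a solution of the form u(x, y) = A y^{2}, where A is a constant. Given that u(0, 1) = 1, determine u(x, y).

Substitute the ansatz u = A y^{2} into the left-hand side.
Derivatives of the ansatz:
  u_y = 2 A y
  u_xy = 0
Term by term:
  2*x·u_y = 4 A x y
  (y + 1)·u_xy = 0
So the left-hand side equals
  4 A x y
This must equal f(x, y) = 4 x y identically.
Matching coefficients of the independent functions:
  [x y]:  4 A = 4
Solving: A = 1.
Check against the point condition:
  u(0, 1) = 1  ⟹  A = 1  ✓
Hence u(x, y) = y^{2}.

Answer: u(x, y) = y^{2}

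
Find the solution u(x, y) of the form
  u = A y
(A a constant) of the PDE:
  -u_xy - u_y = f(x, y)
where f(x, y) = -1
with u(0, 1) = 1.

Answer: u(x, y) = y

Derivation:
Substitute the ansatz u = A y into the left-hand side.
Derivatives of the ansatz:
  u_xy = 0
  u_y = A
Term by term:
  -u_xy = 0
  -u_y = - A
So the left-hand side equals
  - A
This must equal f(x, y) = -1 identically.
Matching coefficients of the independent functions:
  [constant term]:  - A = -1
Solving: A = 1.
Check against the point condition:
  u(0, 1) = 1  ⟹  A = 1  ✓
Hence u(x, y) = y.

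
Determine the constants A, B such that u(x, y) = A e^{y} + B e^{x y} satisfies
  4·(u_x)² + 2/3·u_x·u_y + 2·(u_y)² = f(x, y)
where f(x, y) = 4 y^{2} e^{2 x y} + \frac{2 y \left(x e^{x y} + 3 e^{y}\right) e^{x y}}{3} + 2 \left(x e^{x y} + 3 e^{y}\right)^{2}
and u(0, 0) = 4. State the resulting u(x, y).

Substitute the ansatz u = A e^{y} + B e^{x y} into the left-hand side.
Derivatives of the ansatz:
  u_x = B y e^{x y}
  u_y = A e^{y} + B x e^{x y}
Term by term:
  4·(u_x)² = 4 B^{2} y^{2} e^{2 x y}
  2/3·u_x·u_y = \frac{2 A B y e^{y} e^{x y}}{3} + \frac{2 B^{2} x y e^{2 x y}}{3}
  2·(u_y)² = 2 A^{2} e^{2 y} + 4 A B x e^{y} e^{x y} + 2 B^{2} x^{2} e^{2 x y}
So the left-hand side equals
  2 A^{2} e^{2 y} + 4 A B x e^{y} e^{x y} + \frac{2 A B y e^{y} e^{x y}}{3} + 2 B^{2} x^{2} e^{2 x y} + \frac{2 B^{2} x y e^{2 x y}}{3} + 4 B^{2} y^{2} e^{2 x y}
This must equal f(x, y) identically; expanded, f = 2 x^{2} e^{2 x y} + \frac{2 x y e^{2 x y}}{3} + 12 x e^{y} e^{x y} + 4 y^{2} e^{2 x y} + 2 y e^{y} e^{x y} + 18 e^{2 y}.
Matching coefficients of the independent functions:
  [x^{2} e^{2 x y}]:  2 B^{2} = 2
  [y^{2} e^{2 x y}]:  4 B^{2} = 4
  [x y e^{2 x y}]:  \frac{2 B^{2}}{3} = \frac{2}{3}
  [x e^{y} e^{x y}]:  4 A B = 12
  [y e^{y} e^{x y}]:  \frac{2 A B}{3} = 2
  [e^{2 y}]:  2 A^{2} = 18
These equations allow (A, B) = (-3, -1) or (3, 1).
Impose the point condition(s):
  u(0, 0) = 4  ⟹  A + B = 4
Only A = 3, B = 1 satisfies everything.
Hence u(x, y) = 3 e^{y} + e^{x y}.

Answer: u(x, y) = 3 e^{y} + e^{x y}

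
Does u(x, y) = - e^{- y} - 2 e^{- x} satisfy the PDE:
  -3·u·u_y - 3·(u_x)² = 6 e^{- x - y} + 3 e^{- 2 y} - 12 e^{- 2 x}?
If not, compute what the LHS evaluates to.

Evaluate each term of the left-hand side for u = - e^{- y} - 2 e^{- x}.
Derivatives:
  u_y = e^{- y}
  u_x = 2 e^{- x}
Terms:
  -3·u·u_y = 6 e^{- x - y} + 3 e^{- 2 y}
  -3·(u_x)² = - 12 e^{- 2 x}
Sum: LHS = 6 e^{- x - y} + 3 e^{- 2 y} - 12 e^{- 2 x}
This is exactly the given right-hand side, so u is a solution.

Answer: Yes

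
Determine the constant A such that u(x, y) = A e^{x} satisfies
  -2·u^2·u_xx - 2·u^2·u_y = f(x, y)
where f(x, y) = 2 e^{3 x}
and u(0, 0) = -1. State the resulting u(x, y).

Substitute the ansatz u = A e^{x} into the left-hand side.
Derivatives of the ansatz:
  u_xx = A e^{x}
  u_y = 0
Term by term:
  -2·u^2·u_xx = - 2 A^{3} e^{3 x}
  -2·u^2·u_y = 0
So the left-hand side equals
  - 2 A^{3} e^{3 x}
This must equal f(x, y) = 2 e^{3 x} identically.
Matching coefficients of the independent functions:
  [e^{3 x}]:  - 2 A^{3} = 2
Solving: A = -1.
Check against the point condition:
  u(0, 0) = -1  ⟹  A = -1  ✓
Hence u(x, y) = - e^{x}.

Answer: u(x, y) = - e^{x}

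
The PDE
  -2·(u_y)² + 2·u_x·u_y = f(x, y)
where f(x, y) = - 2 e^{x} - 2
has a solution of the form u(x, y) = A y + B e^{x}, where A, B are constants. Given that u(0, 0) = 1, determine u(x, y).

Substitute the ansatz u = A y + B e^{x} into the left-hand side.
Derivatives of the ansatz:
  u_y = A
  u_x = B e^{x}
Term by term:
  -2·(u_y)² = - 2 A^{2}
  2·u_x·u_y = 2 A B e^{x}
So the left-hand side equals
  - 2 A^{2} + 2 A B e^{x}
This must equal f(x, y) = - 2 e^{x} - 2 identically.
Matching coefficients of the independent functions:
  [constant term]:  - 2 A^{2} = -2
  [e^{x}]:  2 A B = -2
These equations allow (A, B) = (-1, 1) or (1, -1).
Impose the point condition(s):
  u(0, 0) = 1  ⟹  B = 1
Only A = -1, B = 1 satisfies everything.
Hence u(x, y) = - y + e^{x}.

Answer: u(x, y) = - y + e^{x}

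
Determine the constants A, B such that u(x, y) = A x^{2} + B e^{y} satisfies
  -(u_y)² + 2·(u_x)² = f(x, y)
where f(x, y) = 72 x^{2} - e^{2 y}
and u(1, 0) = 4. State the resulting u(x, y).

Substitute the ansatz u = A x^{2} + B e^{y} into the left-hand side.
Derivatives of the ansatz:
  u_y = B e^{y}
  u_x = 2 A x
Term by term:
  -(u_y)² = - B^{2} e^{2 y}
  2·(u_x)² = 8 A^{2} x^{2}
So the left-hand side equals
  8 A^{2} x^{2} - B^{2} e^{2 y}
This must equal f(x, y) = 72 x^{2} - e^{2 y} identically.
Matching coefficients of the independent functions:
  [x^{2}]:  8 A^{2} = 72
  [e^{2 y}]:  - B^{2} = -1
These equations allow (A, B) = (-3, -1) or (-3, 1) or (3, -1) or (3, 1).
Impose the point condition(s):
  u(1, 0) = 4  ⟹  A + B = 4
Only A = 3, B = 1 satisfies everything.
Hence u(x, y) = 3 x^{2} + e^{y}.

Answer: u(x, y) = 3 x^{2} + e^{y}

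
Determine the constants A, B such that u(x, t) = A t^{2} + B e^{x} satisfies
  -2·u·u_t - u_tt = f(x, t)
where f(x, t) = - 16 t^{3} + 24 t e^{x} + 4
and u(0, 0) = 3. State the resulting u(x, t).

Substitute the ansatz u = A t^{2} + B e^{x} into the left-hand side.
Derivatives of the ansatz:
  u_t = 2 A t
  u_tt = 2 A
Term by term:
  -2·u·u_t = - 4 A^{2} t^{3} - 4 A B t e^{x}
  -u_tt = - 2 A
So the left-hand side equals
  - 4 A^{2} t^{3} - 4 A B t e^{x} - 2 A
This must equal f(x, t) = - 16 t^{3} + 24 t e^{x} + 4 identically.
Matching coefficients of the independent functions:
  [constant term]:  - 2 A = 4
  [t^{3}]:  - 4 A^{2} = -16
  [t e^{x}]:  - 4 A B = 24
Solving: A = -2, B = 3.
Check against the point condition:
  u(0, 0) = 3  ⟹  B = 3  ✓
Hence u(x, t) = - 2 t^{2} + 3 e^{x}.

Answer: u(x, t) = - 2 t^{2} + 3 e^{x}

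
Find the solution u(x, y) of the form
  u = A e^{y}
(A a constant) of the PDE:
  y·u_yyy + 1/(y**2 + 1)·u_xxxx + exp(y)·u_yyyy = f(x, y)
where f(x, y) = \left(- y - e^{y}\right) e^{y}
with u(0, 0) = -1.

Substitute the ansatz u = A e^{y} into the left-hand side.
Derivatives of the ansatz:
  u_yyy = A e^{y}
  u_xxxx = 0
  u_yyyy = A e^{y}
Term by term:
  y·u_yyy = A y e^{y}
  1/(y**2 + 1)·u_xxxx = 0
  exp(y)·u_yyyy = A e^{2 y}
So the left-hand side equals
  A y e^{y} + A e^{2 y}
This must equal f(x, y) = \left(- y - e^{y}\right) e^{y} identically.
Matching coefficients of the independent functions:
  [y e^{y}, e^{2 y}]:  A = -1
Solving: A = -1.
Check against the point condition:
  u(0, 0) = -1  ⟹  A = -1  ✓
Hence u(x, y) = - e^{y}.

Answer: u(x, y) = - e^{y}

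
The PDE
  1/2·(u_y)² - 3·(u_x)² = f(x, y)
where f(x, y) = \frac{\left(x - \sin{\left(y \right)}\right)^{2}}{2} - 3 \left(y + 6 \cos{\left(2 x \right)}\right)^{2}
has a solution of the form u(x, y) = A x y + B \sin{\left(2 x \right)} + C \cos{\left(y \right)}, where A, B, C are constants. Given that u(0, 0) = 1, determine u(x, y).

Substitute the ansatz u = A x y + B \sin{\left(2 x \right)} + C \cos{\left(y \right)} into the left-hand side.
Derivatives of the ansatz:
  u_y = A x - C \sin{\left(y \right)}
  u_x = A y + 2 B \cos{\left(2 x \right)}
Term by term:
  1/2·(u_y)² = \frac{A^{2} x^{2}}{2} - A C x \sin{\left(y \right)} + \frac{C^{2} \sin^{2}{\left(y \right)}}{2}
  -3·(u_x)² = - 3 A^{2} y^{2} - 12 A B y \cos{\left(2 x \right)} - 12 B^{2} \cos^{2}{\left(2 x \right)}
So the left-hand side equals
  \frac{A^{2} x^{2}}{2} - 3 A^{2} y^{2} - 12 A B y \cos{\left(2 x \right)} - A C x \sin{\left(y \right)} - 12 B^{2} \cos^{2}{\left(2 x \right)} + \frac{C^{2} \sin^{2}{\left(y \right)}}{2}
This must equal f(x, y) identically; expanded, f = \frac{x^{2}}{2} - x \sin{\left(y \right)} - 3 y^{2} - 36 y \cos{\left(2 x \right)} + \frac{\sin^{2}{\left(y \right)}}{2} - 108 \cos^{2}{\left(2 x \right)}.
Matching coefficients of the independent functions:
  [x^{2}]:  \frac{A^{2}}{2} = \frac{1}{2}
  [y^{2}]:  - 3 A^{2} = -3
  [x \sin{\left(y \right)}]:  - A C = -1
  [y \cos{\left(2 x \right)}]:  - 12 A B = -36
  [\sin^{2}{\left(y \right)}]:  \frac{C^{2}}{2} = \frac{1}{2}
  [\cos^{2}{\left(2 x \right)}]:  - 12 B^{2} = -108
These equations allow (A, B, C) = (-1, -3, -1) or (1, 3, 1).
Impose the point condition(s):
  u(0, 0) = 1  ⟹  C = 1
Only A = 1, B = 3, C = 1 satisfies everything.
Hence u(x, y) = x y + 3 \sin{\left(2 x \right)} + \cos{\left(y \right)}.

Answer: u(x, y) = x y + 3 \sin{\left(2 x \right)} + \cos{\left(y \right)}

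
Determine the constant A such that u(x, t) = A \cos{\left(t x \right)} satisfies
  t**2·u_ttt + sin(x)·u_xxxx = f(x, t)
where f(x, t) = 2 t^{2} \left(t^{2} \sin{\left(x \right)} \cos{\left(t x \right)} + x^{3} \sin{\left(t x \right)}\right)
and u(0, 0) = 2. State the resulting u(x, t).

Substitute the ansatz u = A \cos{\left(t x \right)} into the left-hand side.
Derivatives of the ansatz:
  u_ttt = A x^{3} \sin{\left(t x \right)}
  u_xxxx = A t^{4} \cos{\left(t x \right)}
Term by term:
  t**2·u_ttt = A t^{2} x^{3} \sin{\left(t x \right)}
  sin(x)·u_xxxx = A t^{4} \sin{\left(x \right)} \cos{\left(t x \right)}
So the left-hand side equals
  A t^{4} \sin{\left(x \right)} \cos{\left(t x \right)} + A t^{2} x^{3} \sin{\left(t x \right)}
This must equal f(x, t) = 2 t^{2} \left(t^{2} \sin{\left(x \right)} \cos{\left(t x \right)} + x^{3} \sin{\left(t x \right)}\right) identically.
Matching coefficients of the independent functions:
  [t^{2} x^{3} \sin{\left(t x \right)}, t^{4} \sin{\left(x \right)} \cos{\left(t x \right)}]:  A = 2
Solving: A = 2.
Check against the point condition:
  u(0, 0) = 2  ⟹  A = 2  ✓
Hence u(x, t) = 2 \cos{\left(t x \right)}.

Answer: u(x, t) = 2 \cos{\left(t x \right)}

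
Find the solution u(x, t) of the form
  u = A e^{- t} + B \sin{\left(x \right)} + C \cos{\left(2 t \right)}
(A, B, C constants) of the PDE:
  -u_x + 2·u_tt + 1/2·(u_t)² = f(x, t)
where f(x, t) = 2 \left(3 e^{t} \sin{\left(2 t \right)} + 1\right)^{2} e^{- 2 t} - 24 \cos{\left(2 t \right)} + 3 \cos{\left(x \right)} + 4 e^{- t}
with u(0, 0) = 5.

Substitute the ansatz u = A e^{- t} + B \sin{\left(x \right)} + C \cos{\left(2 t \right)} into the left-hand side.
Derivatives of the ansatz:
  u_x = B \cos{\left(x \right)}
  u_tt = A e^{- t} - 4 C \cos{\left(2 t \right)}
  u_t = - A e^{- t} - 2 C \sin{\left(2 t \right)}
Term by term:
  -u_x = - B \cos{\left(x \right)}
  2·u_tt = 2 A e^{- t} - 8 C \cos{\left(2 t \right)}
  1/2·(u_t)² = \frac{A^{2} e^{- 2 t}}{2} + 2 A C e^{- t} \sin{\left(2 t \right)} + 2 C^{2} \sin^{2}{\left(2 t \right)}
So the left-hand side equals
  \frac{A^{2} e^{- 2 t}}{2} + 2 A C e^{- t} \sin{\left(2 t \right)} + 2 A e^{- t} - B \cos{\left(x \right)} + 2 C^{2} \sin^{2}{\left(2 t \right)} - 8 C \cos{\left(2 t \right)}
This must equal f(x, t) identically; expanded, f = 18 \sin^{2}{\left(2 t \right)} - 24 \cos{\left(2 t \right)} + 3 \cos{\left(x \right)} + 12 e^{- t} \sin{\left(2 t \right)} + 4 e^{- t} + 2 e^{- 2 t}.
Matching coefficients of the independent functions:
  [e^{- t} \sin{\left(2 t \right)}]:  2 A C = 12
  [e^{- 2 t}]:  \frac{A^{2}}{2} = 2
  [e^{- t}]:  2 A = 4
  [\sin^{2}{\left(2 t \right)}]:  2 C^{2} = 18
  [\cos{\left(2 t \right)}]:  - 8 C = -24
  [\cos{\left(x \right)}]:  - B = 3
Solving: A = 2, B = -3, C = 3.
Check against the point condition:
  u(0, 0) = 5  ⟹  A + C = 5  ✓
Hence u(x, t) = - 3 \sin{\left(x \right)} + 3 \cos{\left(2 t \right)} + 2 e^{- t}.

Answer: u(x, t) = - 3 \sin{\left(x \right)} + 3 \cos{\left(2 t \right)} + 2 e^{- t}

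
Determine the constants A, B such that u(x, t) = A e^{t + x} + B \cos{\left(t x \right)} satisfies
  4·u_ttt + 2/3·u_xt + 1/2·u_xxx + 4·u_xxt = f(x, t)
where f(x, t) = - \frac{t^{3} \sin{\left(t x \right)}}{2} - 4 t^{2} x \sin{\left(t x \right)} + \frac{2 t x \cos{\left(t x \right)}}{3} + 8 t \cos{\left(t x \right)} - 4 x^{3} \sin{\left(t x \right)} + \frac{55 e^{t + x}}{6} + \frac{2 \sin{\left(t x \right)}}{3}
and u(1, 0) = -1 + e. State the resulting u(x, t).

Substitute the ansatz u = A e^{t + x} + B \cos{\left(t x \right)} into the left-hand side.
Derivatives of the ansatz:
  u_ttt = A e^{t} e^{x} + B x^{3} \sin{\left(t x \right)}
  u_xt = A e^{t} e^{x} - B t x \cos{\left(t x \right)} - B \sin{\left(t x \right)}
  u_xxx = A e^{t} e^{x} + B t^{3} \sin{\left(t x \right)}
  u_xxt = A e^{t} e^{x} + B t^{2} x \sin{\left(t x \right)} - 2 B t \cos{\left(t x \right)}
Term by term:
  4·u_ttt = 4 A e^{t} e^{x} + 4 B x^{3} \sin{\left(t x \right)}
  2/3·u_xt = \frac{2 A e^{t} e^{x}}{3} - \frac{2 B t x \cos{\left(t x \right)}}{3} - \frac{2 B \sin{\left(t x \right)}}{3}
  1/2·u_xxx = \frac{A e^{t} e^{x}}{2} + \frac{B t^{3} \sin{\left(t x \right)}}{2}
  4·u_xxt = 4 A e^{t} e^{x} + 4 B t^{2} x \sin{\left(t x \right)} - 8 B t \cos{\left(t x \right)}
So the left-hand side equals
  \frac{55 A e^{t} e^{x}}{6} + \frac{B t^{3} \sin{\left(t x \right)}}{2} + 4 B t^{2} x \sin{\left(t x \right)} - \frac{2 B t x \cos{\left(t x \right)}}{3} - 8 B t \cos{\left(t x \right)} + 4 B x^{3} \sin{\left(t x \right)} - \frac{2 B \sin{\left(t x \right)}}{3}
This must equal f(x, t) identically; expanded, f = - \frac{t^{3} \sin{\left(t x \right)}}{2} - 4 t^{2} x \sin{\left(t x \right)} + \frac{2 t x \cos{\left(t x \right)}}{3} + 8 t \cos{\left(t x \right)} - 4 x^{3} \sin{\left(t x \right)} + \frac{55 e^{t} e^{x}}{6} + \frac{2 \sin{\left(t x \right)}}{3}.
Matching coefficients of the independent functions:
  [t \cos{\left(t x \right)}]:  - 8 B = 8
  [t^{3} \sin{\left(t x \right)}]:  \frac{B}{2} = - \frac{1}{2}
  [x^{3} \sin{\left(t x \right)}, t^{2} x \sin{\left(t x \right)}]:  4 B = -4
  [e^{t} e^{x}]:  \frac{55 A}{6} = \frac{55}{6}
  [t x \cos{\left(t x \right)}, \sin{\left(t x \right)}]:  - \frac{2 B}{3} = \frac{2}{3}
Solving: A = 1, B = -1.
Check against the point condition:
  u(1, 0) = -1 + e  ⟹  e A + B = -1 + e  ✓
Hence u(x, t) = e^{t + x} - \cos{\left(t x \right)}.

Answer: u(x, t) = e^{t + x} - \cos{\left(t x \right)}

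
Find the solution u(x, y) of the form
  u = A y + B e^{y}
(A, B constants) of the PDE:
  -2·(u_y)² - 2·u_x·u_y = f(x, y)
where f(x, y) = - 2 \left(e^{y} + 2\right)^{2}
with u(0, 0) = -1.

Substitute the ansatz u = A y + B e^{y} into the left-hand side.
Derivatives of the ansatz:
  u_y = A + B e^{y}
  u_x = 0
Term by term:
  -2·(u_y)² = - 2 A^{2} - 4 A B e^{y} - 2 B^{2} e^{2 y}
  -2·u_x·u_y = 0
So the left-hand side equals
  - 2 A^{2} - 4 A B e^{y} - 2 B^{2} e^{2 y}
This must equal f(x, y) identically; expanded, f = - 2 e^{2 y} - 8 e^{y} - 8.
Matching coefficients of the independent functions:
  [constant term]:  - 2 A^{2} = -8
  [e^{y}]:  - 4 A B = -8
  [e^{2 y}]:  - 2 B^{2} = -2
These equations allow (A, B) = (-2, -1) or (2, 1).
Impose the point condition(s):
  u(0, 0) = -1  ⟹  B = -1
Only A = -2, B = -1 satisfies everything.
Hence u(x, y) = - 2 y - e^{y}.

Answer: u(x, y) = - 2 y - e^{y}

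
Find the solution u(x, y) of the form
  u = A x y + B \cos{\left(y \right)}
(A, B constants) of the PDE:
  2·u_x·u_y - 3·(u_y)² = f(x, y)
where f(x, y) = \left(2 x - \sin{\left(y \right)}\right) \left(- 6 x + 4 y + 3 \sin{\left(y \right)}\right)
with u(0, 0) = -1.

Substitute the ansatz u = A x y + B \cos{\left(y \right)} into the left-hand side.
Derivatives of the ansatz:
  u_x = A y
  u_y = A x - B \sin{\left(y \right)}
Term by term:
  2·u_x·u_y = 2 A^{2} x y - 2 A B y \sin{\left(y \right)}
  -3·(u_y)² = - 3 A^{2} x^{2} + 6 A B x \sin{\left(y \right)} - 3 B^{2} \sin^{2}{\left(y \right)}
So the left-hand side equals
  - 3 A^{2} x^{2} + 2 A^{2} x y + 6 A B x \sin{\left(y \right)} - 2 A B y \sin{\left(y \right)} - 3 B^{2} \sin^{2}{\left(y \right)}
This must equal f(x, y) identically; expanded, f = - 12 x^{2} + 8 x y + 12 x \sin{\left(y \right)} - 4 y \sin{\left(y \right)} - 3 \sin^{2}{\left(y \right)}.
Matching coefficients of the independent functions:
  [x^{2}]:  - 3 A^{2} = -12
  [x y]:  2 A^{2} = 8
  [x \sin{\left(y \right)}]:  6 A B = 12
  [y \sin{\left(y \right)}]:  - 2 A B = -4
  [\sin^{2}{\left(y \right)}]:  - 3 B^{2} = -3
These equations allow (A, B) = (-2, -1) or (2, 1).
Impose the point condition(s):
  u(0, 0) = -1  ⟹  B = -1
Only A = -2, B = -1 satisfies everything.
Hence u(x, y) = - 2 x y - \cos{\left(y \right)}.

Answer: u(x, y) = - 2 x y - \cos{\left(y \right)}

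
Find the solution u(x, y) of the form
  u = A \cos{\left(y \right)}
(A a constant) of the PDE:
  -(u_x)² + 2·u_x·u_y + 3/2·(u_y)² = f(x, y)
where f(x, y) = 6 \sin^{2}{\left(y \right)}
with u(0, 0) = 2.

Substitute the ansatz u = A \cos{\left(y \right)} into the left-hand side.
Derivatives of the ansatz:
  u_x = 0
  u_y = - A \sin{\left(y \right)}
Term by term:
  -(u_x)² = 0
  2·u_x·u_y = 0
  3/2·(u_y)² = \frac{3 A^{2} \sin^{2}{\left(y \right)}}{2}
So the left-hand side equals
  \frac{3 A^{2} \sin^{2}{\left(y \right)}}{2}
This must equal f(x, y) = 6 \sin^{2}{\left(y \right)} identically.
Matching coefficients of the independent functions:
  [\sin^{2}{\left(y \right)}]:  \frac{3 A^{2}}{2} = 6
These equations allow (A) = (-2) or (2).
Impose the point condition(s):
  u(0, 0) = 2  ⟹  A = 2
Only A = 2 satisfies everything.
Hence u(x, y) = 2 \cos{\left(y \right)}.

Answer: u(x, y) = 2 \cos{\left(y \right)}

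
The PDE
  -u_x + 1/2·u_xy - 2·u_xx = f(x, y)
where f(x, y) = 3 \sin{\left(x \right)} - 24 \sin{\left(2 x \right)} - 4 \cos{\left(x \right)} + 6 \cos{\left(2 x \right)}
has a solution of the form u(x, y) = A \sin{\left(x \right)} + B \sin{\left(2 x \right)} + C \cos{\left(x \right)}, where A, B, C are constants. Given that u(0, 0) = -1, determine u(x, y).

Answer: u(x, y) = 2 \sin{\left(x \right)} - 3 \sin{\left(2 x \right)} - \cos{\left(x \right)}

Derivation:
Substitute the ansatz u = A \sin{\left(x \right)} + B \sin{\left(2 x \right)} + C \cos{\left(x \right)} into the left-hand side.
Derivatives of the ansatz:
  u_x = A \cos{\left(x \right)} + 2 B \cos{\left(2 x \right)} - C \sin{\left(x \right)}
  u_xy = 0
  u_xx = - A \sin{\left(x \right)} - 4 B \sin{\left(2 x \right)} - C \cos{\left(x \right)}
Term by term:
  -u_x = - A \cos{\left(x \right)} - 2 B \cos{\left(2 x \right)} + C \sin{\left(x \right)}
  1/2·u_xy = 0
  -2·u_xx = 2 A \sin{\left(x \right)} + 8 B \sin{\left(2 x \right)} + 2 C \cos{\left(x \right)}
So the left-hand side equals
  2 A \sin{\left(x \right)} - A \cos{\left(x \right)} + 8 B \sin{\left(2 x \right)} - 2 B \cos{\left(2 x \right)} + C \sin{\left(x \right)} + 2 C \cos{\left(x \right)}
This must equal f(x, y) = 3 \sin{\left(x \right)} - 24 \sin{\left(2 x \right)} - 4 \cos{\left(x \right)} + 6 \cos{\left(2 x \right)} identically.
Matching coefficients of the independent functions:
  [\sin{\left(x \right)}]:  2 A + C = 3
  [\sin{\left(2 x \right)}]:  8 B = -24
  [\cos{\left(x \right)}]:  - A + 2 C = -4
  [\cos{\left(2 x \right)}]:  - 2 B = 6
Solving: A = 2, B = -3, C = -1.
Check against the point condition:
  u(0, 0) = -1  ⟹  C = -1  ✓
Hence u(x, y) = 2 \sin{\left(x \right)} - 3 \sin{\left(2 x \right)} - \cos{\left(x \right)}.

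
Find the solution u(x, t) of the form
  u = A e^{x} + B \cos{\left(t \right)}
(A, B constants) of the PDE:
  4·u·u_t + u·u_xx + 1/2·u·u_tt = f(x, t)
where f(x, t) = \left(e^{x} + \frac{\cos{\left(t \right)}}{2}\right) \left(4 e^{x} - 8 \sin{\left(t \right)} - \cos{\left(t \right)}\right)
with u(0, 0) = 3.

Answer: u(x, t) = 2 e^{x} + \cos{\left(t \right)}

Derivation:
Substitute the ansatz u = A e^{x} + B \cos{\left(t \right)} into the left-hand side.
Derivatives of the ansatz:
  u_t = - B \sin{\left(t \right)}
  u_xx = A e^{x}
  u_tt = - B \cos{\left(t \right)}
Term by term:
  4·u·u_t = - 4 A B e^{x} \sin{\left(t \right)} - 4 B^{2} \sin{\left(t \right)} \cos{\left(t \right)}
  u·u_xx = A^{2} e^{2 x} + A B e^{x} \cos{\left(t \right)}
  1/2·u·u_tt = - \frac{A B e^{x} \cos{\left(t \right)}}{2} - \frac{B^{2} \cos^{2}{\left(t \right)}}{2}
So the left-hand side equals
  A^{2} e^{2 x} - 4 A B e^{x} \sin{\left(t \right)} + \frac{A B e^{x} \cos{\left(t \right)}}{2} - 4 B^{2} \sin{\left(t \right)} \cos{\left(t \right)} - \frac{B^{2} \cos^{2}{\left(t \right)}}{2}
This must equal f(x, t) identically; expanded, f = 4 e^{2 x} - 8 e^{x} \sin{\left(t \right)} + e^{x} \cos{\left(t \right)} - 4 \sin{\left(t \right)} \cos{\left(t \right)} - \frac{\cos^{2}{\left(t \right)}}{2}.
Matching coefficients of the independent functions:
  [e^{x} \sin{\left(t \right)}]:  - 4 A B = -8
  [e^{x} \cos{\left(t \right)}]:  \frac{A B}{2} = 1
  [\sin{\left(t \right)} \cos{\left(t \right)}]:  - 4 B^{2} = -4
  [e^{2 x}]:  A^{2} = 4
  [\cos^{2}{\left(t \right)}]:  - \frac{B^{2}}{2} = - \frac{1}{2}
These equations allow (A, B) = (-2, -1) or (2, 1).
Impose the point condition(s):
  u(0, 0) = 3  ⟹  A + B = 3
Only A = 2, B = 1 satisfies everything.
Hence u(x, t) = 2 e^{x} + \cos{\left(t \right)}.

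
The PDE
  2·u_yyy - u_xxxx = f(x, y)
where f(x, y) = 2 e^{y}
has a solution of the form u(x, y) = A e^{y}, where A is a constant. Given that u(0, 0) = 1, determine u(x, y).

Substitute the ansatz u = A e^{y} into the left-hand side.
Derivatives of the ansatz:
  u_yyy = A e^{y}
  u_xxxx = 0
Term by term:
  2·u_yyy = 2 A e^{y}
  -u_xxxx = 0
So the left-hand side equals
  2 A e^{y}
This must equal f(x, y) = 2 e^{y} identically.
Matching coefficients of the independent functions:
  [e^{y}]:  2 A = 2
Solving: A = 1.
Check against the point condition:
  u(0, 0) = 1  ⟹  A = 1  ✓
Hence u(x, y) = e^{y}.

Answer: u(x, y) = e^{y}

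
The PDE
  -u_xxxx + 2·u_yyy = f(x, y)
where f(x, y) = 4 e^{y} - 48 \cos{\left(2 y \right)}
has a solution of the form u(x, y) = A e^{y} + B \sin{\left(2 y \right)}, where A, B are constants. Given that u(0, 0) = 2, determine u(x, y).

Substitute the ansatz u = A e^{y} + B \sin{\left(2 y \right)} into the left-hand side.
Derivatives of the ansatz:
  u_xxxx = 0
  u_yyy = A e^{y} - 8 B \cos{\left(2 y \right)}
Term by term:
  -u_xxxx = 0
  2·u_yyy = 2 A e^{y} - 16 B \cos{\left(2 y \right)}
So the left-hand side equals
  2 A e^{y} - 16 B \cos{\left(2 y \right)}
This must equal f(x, y) = 4 e^{y} - 48 \cos{\left(2 y \right)} identically.
Matching coefficients of the independent functions:
  [e^{y}]:  2 A = 4
  [\cos{\left(2 y \right)}]:  - 16 B = -48
Solving: A = 2, B = 3.
Check against the point condition:
  u(0, 0) = 2  ⟹  A = 2  ✓
Hence u(x, y) = 2 e^{y} + 3 \sin{\left(2 y \right)}.

Answer: u(x, y) = 2 e^{y} + 3 \sin{\left(2 y \right)}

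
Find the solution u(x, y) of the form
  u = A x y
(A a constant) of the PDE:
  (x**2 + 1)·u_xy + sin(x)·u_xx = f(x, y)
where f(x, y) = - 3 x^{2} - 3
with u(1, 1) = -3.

Answer: u(x, y) = - 3 x y

Derivation:
Substitute the ansatz u = A x y into the left-hand side.
Derivatives of the ansatz:
  u_xy = A
  u_xx = 0
Term by term:
  (x**2 + 1)·u_xy = A x^{2} + A
  sin(x)·u_xx = 0
So the left-hand side equals
  A x^{2} + A
This must equal f(x, y) = - 3 x^{2} - 3 identically.
Matching coefficients of the independent functions:
  [constant term, x^{2}]:  A = -3
Solving: A = -3.
Check against the point condition:
  u(1, 1) = -3  ⟹  A = -3  ✓
Hence u(x, y) = - 3 x y.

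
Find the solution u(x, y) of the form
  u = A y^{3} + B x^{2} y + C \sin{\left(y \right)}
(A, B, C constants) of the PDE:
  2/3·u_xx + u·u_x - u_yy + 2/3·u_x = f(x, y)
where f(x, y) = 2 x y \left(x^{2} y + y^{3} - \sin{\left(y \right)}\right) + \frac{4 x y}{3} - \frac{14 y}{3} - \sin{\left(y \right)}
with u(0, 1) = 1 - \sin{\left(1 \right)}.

Substitute the ansatz u = A y^{3} + B x^{2} y + C \sin{\left(y \right)} into the left-hand side.
Derivatives of the ansatz:
  u_xx = 2 B y
  u_x = 2 B x y
  u_yy = 6 A y - C \sin{\left(y \right)}
Term by term:
  2/3·u_xx = \frac{4 B y}{3}
  u·u_x = 2 A B x y^{4} + 2 B^{2} x^{3} y^{2} + 2 B C x y \sin{\left(y \right)}
  -u_yy = - 6 A y + C \sin{\left(y \right)}
  2/3·u_x = \frac{4 B x y}{3}
So the left-hand side equals
  2 A B x y^{4} - 6 A y + 2 B^{2} x^{3} y^{2} + 2 B C x y \sin{\left(y \right)} + \frac{4 B x y}{3} + \frac{4 B y}{3} + C \sin{\left(y \right)}
This must equal f(x, y) identically; expanded, f = 2 x^{3} y^{2} + 2 x y^{4} - 2 x y \sin{\left(y \right)} + \frac{4 x y}{3} - \frac{14 y}{3} - \sin{\left(y \right)}.
Matching coefficients of the independent functions:
  [y]:  - 6 A + \frac{4 B}{3} = - \frac{14}{3}
  [x y]:  \frac{4 B}{3} = \frac{4}{3}
  [x y^{4}]:  2 A B = 2
  [x^{3} y^{2}]:  2 B^{2} = 2
  [x y \sin{\left(y \right)}]:  2 B C = -2
  [\sin{\left(y \right)}]:  C = -1
Solving: A = 1, B = 1, C = -1.
Check against the point condition:
  u(0, 1) = 1 - \sin{\left(1 \right)}  ⟹  A + C \sin{\left(1 \right)} = 1 - \sin{\left(1 \right)}  ✓
Hence u(x, y) = x^{2} y + y^{3} - \sin{\left(y \right)}.

Answer: u(x, y) = x^{2} y + y^{3} - \sin{\left(y \right)}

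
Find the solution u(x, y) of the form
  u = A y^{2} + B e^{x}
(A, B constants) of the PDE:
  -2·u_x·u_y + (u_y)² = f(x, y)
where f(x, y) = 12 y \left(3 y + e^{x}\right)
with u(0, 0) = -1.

Substitute the ansatz u = A y^{2} + B e^{x} into the left-hand side.
Derivatives of the ansatz:
  u_x = B e^{x}
  u_y = 2 A y
Term by term:
  -2·u_x·u_y = - 4 A B y e^{x}
  (u_y)² = 4 A^{2} y^{2}
So the left-hand side equals
  4 A^{2} y^{2} - 4 A B y e^{x}
This must equal f(x, y) identically; expanded, f = 36 y^{2} + 12 y e^{x}.
Matching coefficients of the independent functions:
  [y^{2}]:  4 A^{2} = 36
  [y e^{x}]:  - 4 A B = 12
These equations allow (A, B) = (-3, 1) or (3, -1).
Impose the point condition(s):
  u(0, 0) = -1  ⟹  B = -1
Only A = 3, B = -1 satisfies everything.
Hence u(x, y) = 3 y^{2} - e^{x}.

Answer: u(x, y) = 3 y^{2} - e^{x}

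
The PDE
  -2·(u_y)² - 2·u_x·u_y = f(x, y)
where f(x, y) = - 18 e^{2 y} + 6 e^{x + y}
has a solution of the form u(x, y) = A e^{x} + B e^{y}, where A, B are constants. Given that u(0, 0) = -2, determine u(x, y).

Substitute the ansatz u = A e^{x} + B e^{y} into the left-hand side.
Derivatives of the ansatz:
  u_y = B e^{y}
  u_x = A e^{x}
Term by term:
  -2·(u_y)² = - 2 B^{2} e^{2 y}
  -2·u_x·u_y = - 2 A B e^{x} e^{y}
So the left-hand side equals
  - 2 A B e^{x} e^{y} - 2 B^{2} e^{2 y}
This must equal f(x, y) identically; expanded, f = 6 e^{x} e^{y} - 18 e^{2 y}.
Matching coefficients of the independent functions:
  [e^{x} e^{y}]:  - 2 A B = 6
  [e^{2 y}]:  - 2 B^{2} = -18
These equations allow (A, B) = (-1, 3) or (1, -3).
Impose the point condition(s):
  u(0, 0) = -2  ⟹  A + B = -2
Only A = 1, B = -3 satisfies everything.
Hence u(x, y) = e^{x} - 3 e^{y}.

Answer: u(x, y) = e^{x} - 3 e^{y}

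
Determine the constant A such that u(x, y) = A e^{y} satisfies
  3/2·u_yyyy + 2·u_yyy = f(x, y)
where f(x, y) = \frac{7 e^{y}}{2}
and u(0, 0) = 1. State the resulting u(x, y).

Substitute the ansatz u = A e^{y} into the left-hand side.
Derivatives of the ansatz:
  u_yyyy = A e^{y}
  u_yyy = A e^{y}
Term by term:
  3/2·u_yyyy = \frac{3 A e^{y}}{2}
  2·u_yyy = 2 A e^{y}
So the left-hand side equals
  \frac{7 A e^{y}}{2}
This must equal f(x, y) = \frac{7 e^{y}}{2} identically.
Matching coefficients of the independent functions:
  [e^{y}]:  \frac{7 A}{2} = \frac{7}{2}
Solving: A = 1.
Check against the point condition:
  u(0, 0) = 1  ⟹  A = 1  ✓
Hence u(x, y) = e^{y}.

Answer: u(x, y) = e^{y}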